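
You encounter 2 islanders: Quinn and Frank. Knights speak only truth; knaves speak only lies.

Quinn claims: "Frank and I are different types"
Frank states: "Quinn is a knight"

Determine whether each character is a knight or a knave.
Quinn is a knave.
Frank is a knave.

Verification:
- Quinn (knave) says "Frank and I are different types" - this is FALSE (a lie) because Quinn is a knave and Frank is a knave.
- Frank (knave) says "Quinn is a knight" - this is FALSE (a lie) because Quinn is a knave.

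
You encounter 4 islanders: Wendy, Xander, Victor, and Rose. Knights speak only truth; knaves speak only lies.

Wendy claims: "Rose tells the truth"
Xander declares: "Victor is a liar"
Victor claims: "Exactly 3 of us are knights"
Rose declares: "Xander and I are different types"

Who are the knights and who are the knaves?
Wendy is a knight.
Xander is a knave.
Victor is a knight.
Rose is a knight.

Verification:
- Wendy (knight) says "Rose tells the truth" - this is TRUE because Rose is a knight.
- Xander (knave) says "Victor is a liar" - this is FALSE (a lie) because Victor is a knight.
- Victor (knight) says "Exactly 3 of us are knights" - this is TRUE because there are 3 knights.
- Rose (knight) says "Xander and I are different types" - this is TRUE because Rose is a knight and Xander is a knave.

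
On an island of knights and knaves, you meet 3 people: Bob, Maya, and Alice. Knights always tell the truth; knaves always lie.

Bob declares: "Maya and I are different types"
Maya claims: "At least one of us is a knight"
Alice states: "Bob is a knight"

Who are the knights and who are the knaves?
Bob is a knave.
Maya is a knave.
Alice is a knave.

Verification:
- Bob (knave) says "Maya and I are different types" - this is FALSE (a lie) because Bob is a knave and Maya is a knave.
- Maya (knave) says "At least one of us is a knight" - this is FALSE (a lie) because no one is a knight.
- Alice (knave) says "Bob is a knight" - this is FALSE (a lie) because Bob is a knave.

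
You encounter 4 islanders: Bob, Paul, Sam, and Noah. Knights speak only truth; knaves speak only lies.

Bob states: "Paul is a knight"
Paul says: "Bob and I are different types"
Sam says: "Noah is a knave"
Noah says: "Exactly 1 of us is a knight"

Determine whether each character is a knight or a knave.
Bob is a knave.
Paul is a knave.
Sam is a knave.
Noah is a knight.

Verification:
- Bob (knave) says "Paul is a knight" - this is FALSE (a lie) because Paul is a knave.
- Paul (knave) says "Bob and I are different types" - this is FALSE (a lie) because Paul is a knave and Bob is a knave.
- Sam (knave) says "Noah is a knave" - this is FALSE (a lie) because Noah is a knight.
- Noah (knight) says "Exactly 1 of us is a knight" - this is TRUE because there are 1 knights.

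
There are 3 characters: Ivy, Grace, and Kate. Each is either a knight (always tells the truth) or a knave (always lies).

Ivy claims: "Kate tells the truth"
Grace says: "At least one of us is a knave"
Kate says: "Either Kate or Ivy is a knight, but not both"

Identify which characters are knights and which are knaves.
Ivy is a knave.
Grace is a knight.
Kate is a knave.

Verification:
- Ivy (knave) says "Kate tells the truth" - this is FALSE (a lie) because Kate is a knave.
- Grace (knight) says "At least one of us is a knave" - this is TRUE because Ivy and Kate are knaves.
- Kate (knave) says "Either Kate or Ivy is a knight, but not both" - this is FALSE (a lie) because Kate is a knave and Ivy is a knave.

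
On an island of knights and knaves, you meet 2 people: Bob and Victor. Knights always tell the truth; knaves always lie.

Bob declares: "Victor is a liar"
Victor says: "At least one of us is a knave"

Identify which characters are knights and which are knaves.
Bob is a knave.
Victor is a knight.

Verification:
- Bob (knave) says "Victor is a liar" - this is FALSE (a lie) because Victor is a knight.
- Victor (knight) says "At least one of us is a knave" - this is TRUE because Bob is a knave.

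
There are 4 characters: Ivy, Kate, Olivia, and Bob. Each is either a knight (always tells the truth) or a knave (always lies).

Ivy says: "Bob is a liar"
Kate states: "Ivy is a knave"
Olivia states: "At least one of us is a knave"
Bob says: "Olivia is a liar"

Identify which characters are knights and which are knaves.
Ivy is a knight.
Kate is a knave.
Olivia is a knight.
Bob is a knave.

Verification:
- Ivy (knight) says "Bob is a liar" - this is TRUE because Bob is a knave.
- Kate (knave) says "Ivy is a knave" - this is FALSE (a lie) because Ivy is a knight.
- Olivia (knight) says "At least one of us is a knave" - this is TRUE because Kate and Bob are knaves.
- Bob (knave) says "Olivia is a liar" - this is FALSE (a lie) because Olivia is a knight.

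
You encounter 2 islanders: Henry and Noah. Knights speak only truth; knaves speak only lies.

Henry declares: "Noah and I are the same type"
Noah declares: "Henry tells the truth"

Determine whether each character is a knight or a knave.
Henry is a knight.
Noah is a knight.

Verification:
- Henry (knight) says "Noah and I are the same type" - this is TRUE because Henry is a knight and Noah is a knight.
- Noah (knight) says "Henry tells the truth" - this is TRUE because Henry is a knight.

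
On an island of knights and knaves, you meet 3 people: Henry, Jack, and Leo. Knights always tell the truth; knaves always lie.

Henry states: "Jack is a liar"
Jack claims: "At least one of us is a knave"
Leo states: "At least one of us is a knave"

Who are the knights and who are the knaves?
Henry is a knave.
Jack is a knight.
Leo is a knight.

Verification:
- Henry (knave) says "Jack is a liar" - this is FALSE (a lie) because Jack is a knight.
- Jack (knight) says "At least one of us is a knave" - this is TRUE because Henry is a knave.
- Leo (knight) says "At least one of us is a knave" - this is TRUE because Henry is a knave.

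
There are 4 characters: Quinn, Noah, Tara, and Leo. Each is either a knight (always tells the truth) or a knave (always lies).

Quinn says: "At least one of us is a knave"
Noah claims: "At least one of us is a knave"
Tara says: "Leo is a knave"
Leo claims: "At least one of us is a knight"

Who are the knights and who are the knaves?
Quinn is a knight.
Noah is a knight.
Tara is a knave.
Leo is a knight.

Verification:
- Quinn (knight) says "At least one of us is a knave" - this is TRUE because Tara is a knave.
- Noah (knight) says "At least one of us is a knave" - this is TRUE because Tara is a knave.
- Tara (knave) says "Leo is a knave" - this is FALSE (a lie) because Leo is a knight.
- Leo (knight) says "At least one of us is a knight" - this is TRUE because Quinn, Noah, and Leo are knights.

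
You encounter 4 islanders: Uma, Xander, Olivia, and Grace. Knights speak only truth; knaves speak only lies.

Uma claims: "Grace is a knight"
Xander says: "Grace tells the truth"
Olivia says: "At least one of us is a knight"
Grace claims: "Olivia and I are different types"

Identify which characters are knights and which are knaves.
Uma is a knave.
Xander is a knave.
Olivia is a knave.
Grace is a knave.

Verification:
- Uma (knave) says "Grace is a knight" - this is FALSE (a lie) because Grace is a knave.
- Xander (knave) says "Grace tells the truth" - this is FALSE (a lie) because Grace is a knave.
- Olivia (knave) says "At least one of us is a knight" - this is FALSE (a lie) because no one is a knight.
- Grace (knave) says "Olivia and I are different types" - this is FALSE (a lie) because Grace is a knave and Olivia is a knave.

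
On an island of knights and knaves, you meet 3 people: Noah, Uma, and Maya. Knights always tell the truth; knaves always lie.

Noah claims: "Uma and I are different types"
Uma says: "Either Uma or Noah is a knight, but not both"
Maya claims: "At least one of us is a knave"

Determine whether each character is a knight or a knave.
Noah is a knave.
Uma is a knave.
Maya is a knight.

Verification:
- Noah (knave) says "Uma and I are different types" - this is FALSE (a lie) because Noah is a knave and Uma is a knave.
- Uma (knave) says "Either Uma or Noah is a knight, but not both" - this is FALSE (a lie) because Uma is a knave and Noah is a knave.
- Maya (knight) says "At least one of us is a knave" - this is TRUE because Noah and Uma are knaves.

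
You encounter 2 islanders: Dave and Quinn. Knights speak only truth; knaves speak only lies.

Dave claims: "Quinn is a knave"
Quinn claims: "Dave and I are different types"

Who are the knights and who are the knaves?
Dave is a knave.
Quinn is a knight.

Verification:
- Dave (knave) says "Quinn is a knave" - this is FALSE (a lie) because Quinn is a knight.
- Quinn (knight) says "Dave and I are different types" - this is TRUE because Quinn is a knight and Dave is a knave.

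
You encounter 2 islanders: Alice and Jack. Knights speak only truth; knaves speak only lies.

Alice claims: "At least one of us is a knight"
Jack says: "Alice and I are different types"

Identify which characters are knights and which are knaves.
Alice is a knave.
Jack is a knave.

Verification:
- Alice (knave) says "At least one of us is a knight" - this is FALSE (a lie) because no one is a knight.
- Jack (knave) says "Alice and I are different types" - this is FALSE (a lie) because Jack is a knave and Alice is a knave.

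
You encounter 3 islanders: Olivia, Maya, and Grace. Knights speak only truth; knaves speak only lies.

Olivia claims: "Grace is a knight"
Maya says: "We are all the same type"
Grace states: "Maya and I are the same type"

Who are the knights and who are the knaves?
Olivia is a knight.
Maya is a knight.
Grace is a knight.

Verification:
- Olivia (knight) says "Grace is a knight" - this is TRUE because Grace is a knight.
- Maya (knight) says "We are all the same type" - this is TRUE because Olivia, Maya, and Grace are knights.
- Grace (knight) says "Maya and I are the same type" - this is TRUE because Grace is a knight and Maya is a knight.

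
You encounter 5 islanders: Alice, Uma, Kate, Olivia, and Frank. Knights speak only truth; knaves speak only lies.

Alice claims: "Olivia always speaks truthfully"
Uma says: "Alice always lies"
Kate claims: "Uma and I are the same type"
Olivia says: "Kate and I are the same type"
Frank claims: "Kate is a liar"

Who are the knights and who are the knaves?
Alice is a knave.
Uma is a knight.
Kate is a knight.
Olivia is a knave.
Frank is a knave.

Verification:
- Alice (knave) says "Olivia always speaks truthfully" - this is FALSE (a lie) because Olivia is a knave.
- Uma (knight) says "Alice always lies" - this is TRUE because Alice is a knave.
- Kate (knight) says "Uma and I are the same type" - this is TRUE because Kate is a knight and Uma is a knight.
- Olivia (knave) says "Kate and I are the same type" - this is FALSE (a lie) because Olivia is a knave and Kate is a knight.
- Frank (knave) says "Kate is a liar" - this is FALSE (a lie) because Kate is a knight.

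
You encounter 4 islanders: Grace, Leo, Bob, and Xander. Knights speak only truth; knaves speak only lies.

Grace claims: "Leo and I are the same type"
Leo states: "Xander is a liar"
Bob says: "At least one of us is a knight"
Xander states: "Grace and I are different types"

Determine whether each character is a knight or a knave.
Grace is a knave.
Leo is a knight.
Bob is a knight.
Xander is a knave.

Verification:
- Grace (knave) says "Leo and I are the same type" - this is FALSE (a lie) because Grace is a knave and Leo is a knight.
- Leo (knight) says "Xander is a liar" - this is TRUE because Xander is a knave.
- Bob (knight) says "At least one of us is a knight" - this is TRUE because Leo and Bob are knights.
- Xander (knave) says "Grace and I are different types" - this is FALSE (a lie) because Xander is a knave and Grace is a knave.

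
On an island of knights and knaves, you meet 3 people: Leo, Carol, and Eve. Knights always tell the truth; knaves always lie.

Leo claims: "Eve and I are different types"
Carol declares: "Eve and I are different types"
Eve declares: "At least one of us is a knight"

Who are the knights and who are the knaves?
Leo is a knave.
Carol is a knave.
Eve is a knave.

Verification:
- Leo (knave) says "Eve and I are different types" - this is FALSE (a lie) because Leo is a knave and Eve is a knave.
- Carol (knave) says "Eve and I are different types" - this is FALSE (a lie) because Carol is a knave and Eve is a knave.
- Eve (knave) says "At least one of us is a knight" - this is FALSE (a lie) because no one is a knight.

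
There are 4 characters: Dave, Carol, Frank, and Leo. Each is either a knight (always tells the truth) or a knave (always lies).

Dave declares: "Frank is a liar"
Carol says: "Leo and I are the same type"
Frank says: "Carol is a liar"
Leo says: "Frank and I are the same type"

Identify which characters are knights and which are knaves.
Dave is a knave.
Carol is a knave.
Frank is a knight.
Leo is a knight.

Verification:
- Dave (knave) says "Frank is a liar" - this is FALSE (a lie) because Frank is a knight.
- Carol (knave) says "Leo and I are the same type" - this is FALSE (a lie) because Carol is a knave and Leo is a knight.
- Frank (knight) says "Carol is a liar" - this is TRUE because Carol is a knave.
- Leo (knight) says "Frank and I are the same type" - this is TRUE because Leo is a knight and Frank is a knight.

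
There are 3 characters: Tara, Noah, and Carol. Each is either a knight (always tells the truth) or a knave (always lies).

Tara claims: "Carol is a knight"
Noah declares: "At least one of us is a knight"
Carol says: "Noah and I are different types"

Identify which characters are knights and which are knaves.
Tara is a knave.
Noah is a knave.
Carol is a knave.

Verification:
- Tara (knave) says "Carol is a knight" - this is FALSE (a lie) because Carol is a knave.
- Noah (knave) says "At least one of us is a knight" - this is FALSE (a lie) because no one is a knight.
- Carol (knave) says "Noah and I are different types" - this is FALSE (a lie) because Carol is a knave and Noah is a knave.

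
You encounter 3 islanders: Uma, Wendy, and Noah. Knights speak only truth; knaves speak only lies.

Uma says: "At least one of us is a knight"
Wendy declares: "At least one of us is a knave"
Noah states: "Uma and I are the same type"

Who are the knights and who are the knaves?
Uma is a knight.
Wendy is a knight.
Noah is a knave.

Verification:
- Uma (knight) says "At least one of us is a knight" - this is TRUE because Uma and Wendy are knights.
- Wendy (knight) says "At least one of us is a knave" - this is TRUE because Noah is a knave.
- Noah (knave) says "Uma and I are the same type" - this is FALSE (a lie) because Noah is a knave and Uma is a knight.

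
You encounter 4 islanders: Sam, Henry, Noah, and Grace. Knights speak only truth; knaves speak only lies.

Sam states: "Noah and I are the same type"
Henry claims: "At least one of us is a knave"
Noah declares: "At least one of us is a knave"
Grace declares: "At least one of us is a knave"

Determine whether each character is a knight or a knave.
Sam is a knave.
Henry is a knight.
Noah is a knight.
Grace is a knight.

Verification:
- Sam (knave) says "Noah and I are the same type" - this is FALSE (a lie) because Sam is a knave and Noah is a knight.
- Henry (knight) says "At least one of us is a knave" - this is TRUE because Sam is a knave.
- Noah (knight) says "At least one of us is a knave" - this is TRUE because Sam is a knave.
- Grace (knight) says "At least one of us is a knave" - this is TRUE because Sam is a knave.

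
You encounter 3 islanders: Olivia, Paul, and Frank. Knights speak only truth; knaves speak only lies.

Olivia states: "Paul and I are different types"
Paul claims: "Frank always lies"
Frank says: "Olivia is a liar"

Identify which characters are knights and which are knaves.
Olivia is a knave.
Paul is a knave.
Frank is a knight.

Verification:
- Olivia (knave) says "Paul and I are different types" - this is FALSE (a lie) because Olivia is a knave and Paul is a knave.
- Paul (knave) says "Frank always lies" - this is FALSE (a lie) because Frank is a knight.
- Frank (knight) says "Olivia is a liar" - this is TRUE because Olivia is a knave.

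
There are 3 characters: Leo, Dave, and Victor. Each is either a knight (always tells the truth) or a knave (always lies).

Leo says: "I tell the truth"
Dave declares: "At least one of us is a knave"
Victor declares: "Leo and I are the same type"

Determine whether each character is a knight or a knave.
Leo is a knight.
Dave is a knight.
Victor is a knave.

Verification:
- Leo (knight) says "I tell the truth" - this is TRUE because Leo is a knight.
- Dave (knight) says "At least one of us is a knave" - this is TRUE because Victor is a knave.
- Victor (knave) says "Leo and I are the same type" - this is FALSE (a lie) because Victor is a knave and Leo is a knight.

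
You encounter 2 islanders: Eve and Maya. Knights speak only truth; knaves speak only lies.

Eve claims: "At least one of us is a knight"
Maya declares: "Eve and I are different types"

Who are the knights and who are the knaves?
Eve is a knave.
Maya is a knave.

Verification:
- Eve (knave) says "At least one of us is a knight" - this is FALSE (a lie) because no one is a knight.
- Maya (knave) says "Eve and I are different types" - this is FALSE (a lie) because Maya is a knave and Eve is a knave.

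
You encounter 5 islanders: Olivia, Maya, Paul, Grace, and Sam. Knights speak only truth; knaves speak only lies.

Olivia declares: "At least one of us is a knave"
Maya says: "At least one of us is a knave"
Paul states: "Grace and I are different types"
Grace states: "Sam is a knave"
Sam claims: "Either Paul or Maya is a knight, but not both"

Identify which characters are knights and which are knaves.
Olivia is a knight.
Maya is a knight.
Paul is a knave.
Grace is a knave.
Sam is a knight.

Verification:
- Olivia (knight) says "At least one of us is a knave" - this is TRUE because Paul and Grace are knaves.
- Maya (knight) says "At least one of us is a knave" - this is TRUE because Paul and Grace are knaves.
- Paul (knave) says "Grace and I are different types" - this is FALSE (a lie) because Paul is a knave and Grace is a knave.
- Grace (knave) says "Sam is a knave" - this is FALSE (a lie) because Sam is a knight.
- Sam (knight) says "Either Paul or Maya is a knight, but not both" - this is TRUE because Paul is a knave and Maya is a knight.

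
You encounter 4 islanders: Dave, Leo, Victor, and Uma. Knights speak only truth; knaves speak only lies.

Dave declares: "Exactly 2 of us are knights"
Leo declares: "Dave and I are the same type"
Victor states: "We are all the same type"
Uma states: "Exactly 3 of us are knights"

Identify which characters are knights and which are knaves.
Dave is a knight.
Leo is a knight.
Victor is a knave.
Uma is a knave.

Verification:
- Dave (knight) says "Exactly 2 of us are knights" - this is TRUE because there are 2 knights.
- Leo (knight) says "Dave and I are the same type" - this is TRUE because Leo is a knight and Dave is a knight.
- Victor (knave) says "We are all the same type" - this is FALSE (a lie) because Dave and Leo are knights and Victor and Uma are knaves.
- Uma (knave) says "Exactly 3 of us are knights" - this is FALSE (a lie) because there are 2 knights.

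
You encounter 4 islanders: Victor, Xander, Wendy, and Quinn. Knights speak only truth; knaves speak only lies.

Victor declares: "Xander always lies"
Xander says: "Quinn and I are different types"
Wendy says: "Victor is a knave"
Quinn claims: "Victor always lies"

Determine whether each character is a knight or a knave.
Victor is a knight.
Xander is a knave.
Wendy is a knave.
Quinn is a knave.

Verification:
- Victor (knight) says "Xander always lies" - this is TRUE because Xander is a knave.
- Xander (knave) says "Quinn and I are different types" - this is FALSE (a lie) because Xander is a knave and Quinn is a knave.
- Wendy (knave) says "Victor is a knave" - this is FALSE (a lie) because Victor is a knight.
- Quinn (knave) says "Victor always lies" - this is FALSE (a lie) because Victor is a knight.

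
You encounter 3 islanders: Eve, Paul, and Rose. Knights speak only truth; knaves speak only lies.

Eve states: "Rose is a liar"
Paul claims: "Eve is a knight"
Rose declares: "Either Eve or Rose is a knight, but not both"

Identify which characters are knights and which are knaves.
Eve is a knave.
Paul is a knave.
Rose is a knight.

Verification:
- Eve (knave) says "Rose is a liar" - this is FALSE (a lie) because Rose is a knight.
- Paul (knave) says "Eve is a knight" - this is FALSE (a lie) because Eve is a knave.
- Rose (knight) says "Either Eve or Rose is a knight, but not both" - this is TRUE because Eve is a knave and Rose is a knight.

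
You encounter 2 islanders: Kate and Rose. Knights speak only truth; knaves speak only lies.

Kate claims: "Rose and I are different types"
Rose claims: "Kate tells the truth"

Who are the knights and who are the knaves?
Kate is a knave.
Rose is a knave.

Verification:
- Kate (knave) says "Rose and I are different types" - this is FALSE (a lie) because Kate is a knave and Rose is a knave.
- Rose (knave) says "Kate tells the truth" - this is FALSE (a lie) because Kate is a knave.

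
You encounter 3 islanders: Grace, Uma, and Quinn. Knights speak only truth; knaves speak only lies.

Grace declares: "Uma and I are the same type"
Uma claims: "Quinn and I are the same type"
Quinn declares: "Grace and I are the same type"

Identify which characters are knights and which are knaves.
Grace is a knight.
Uma is a knight.
Quinn is a knight.

Verification:
- Grace (knight) says "Uma and I are the same type" - this is TRUE because Grace is a knight and Uma is a knight.
- Uma (knight) says "Quinn and I are the same type" - this is TRUE because Uma is a knight and Quinn is a knight.
- Quinn (knight) says "Grace and I are the same type" - this is TRUE because Quinn is a knight and Grace is a knight.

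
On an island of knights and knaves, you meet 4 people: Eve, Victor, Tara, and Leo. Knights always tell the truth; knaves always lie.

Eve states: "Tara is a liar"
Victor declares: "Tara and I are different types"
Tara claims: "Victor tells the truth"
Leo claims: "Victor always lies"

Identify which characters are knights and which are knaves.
Eve is a knight.
Victor is a knave.
Tara is a knave.
Leo is a knight.

Verification:
- Eve (knight) says "Tara is a liar" - this is TRUE because Tara is a knave.
- Victor (knave) says "Tara and I are different types" - this is FALSE (a lie) because Victor is a knave and Tara is a knave.
- Tara (knave) says "Victor tells the truth" - this is FALSE (a lie) because Victor is a knave.
- Leo (knight) says "Victor always lies" - this is TRUE because Victor is a knave.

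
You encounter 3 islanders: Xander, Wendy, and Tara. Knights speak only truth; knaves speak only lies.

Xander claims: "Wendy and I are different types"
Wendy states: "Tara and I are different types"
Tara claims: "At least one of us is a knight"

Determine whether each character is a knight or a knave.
Xander is a knave.
Wendy is a knave.
Tara is a knave.

Verification:
- Xander (knave) says "Wendy and I are different types" - this is FALSE (a lie) because Xander is a knave and Wendy is a knave.
- Wendy (knave) says "Tara and I are different types" - this is FALSE (a lie) because Wendy is a knave and Tara is a knave.
- Tara (knave) says "At least one of us is a knight" - this is FALSE (a lie) because no one is a knight.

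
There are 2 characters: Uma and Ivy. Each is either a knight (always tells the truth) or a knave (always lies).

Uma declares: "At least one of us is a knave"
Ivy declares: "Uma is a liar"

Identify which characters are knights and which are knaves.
Uma is a knight.
Ivy is a knave.

Verification:
- Uma (knight) says "At least one of us is a knave" - this is TRUE because Ivy is a knave.
- Ivy (knave) says "Uma is a liar" - this is FALSE (a lie) because Uma is a knight.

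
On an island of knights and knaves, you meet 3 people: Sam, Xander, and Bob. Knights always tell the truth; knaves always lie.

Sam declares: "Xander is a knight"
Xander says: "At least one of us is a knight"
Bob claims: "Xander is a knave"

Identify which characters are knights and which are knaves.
Sam is a knight.
Xander is a knight.
Bob is a knave.

Verification:
- Sam (knight) says "Xander is a knight" - this is TRUE because Xander is a knight.
- Xander (knight) says "At least one of us is a knight" - this is TRUE because Sam and Xander are knights.
- Bob (knave) says "Xander is a knave" - this is FALSE (a lie) because Xander is a knight.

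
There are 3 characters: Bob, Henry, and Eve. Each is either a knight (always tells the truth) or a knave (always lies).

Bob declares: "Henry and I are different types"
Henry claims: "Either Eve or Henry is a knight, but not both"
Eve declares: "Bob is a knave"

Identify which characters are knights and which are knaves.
Bob is a knight.
Henry is a knave.
Eve is a knave.

Verification:
- Bob (knight) says "Henry and I are different types" - this is TRUE because Bob is a knight and Henry is a knave.
- Henry (knave) says "Either Eve or Henry is a knight, but not both" - this is FALSE (a lie) because Eve is a knave and Henry is a knave.
- Eve (knave) says "Bob is a knave" - this is FALSE (a lie) because Bob is a knight.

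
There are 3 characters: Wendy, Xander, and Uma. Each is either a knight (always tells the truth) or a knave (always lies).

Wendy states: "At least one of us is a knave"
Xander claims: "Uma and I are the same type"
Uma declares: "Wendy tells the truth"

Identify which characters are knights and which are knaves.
Wendy is a knight.
Xander is a knave.
Uma is a knight.

Verification:
- Wendy (knight) says "At least one of us is a knave" - this is TRUE because Xander is a knave.
- Xander (knave) says "Uma and I are the same type" - this is FALSE (a lie) because Xander is a knave and Uma is a knight.
- Uma (knight) says "Wendy tells the truth" - this is TRUE because Wendy is a knight.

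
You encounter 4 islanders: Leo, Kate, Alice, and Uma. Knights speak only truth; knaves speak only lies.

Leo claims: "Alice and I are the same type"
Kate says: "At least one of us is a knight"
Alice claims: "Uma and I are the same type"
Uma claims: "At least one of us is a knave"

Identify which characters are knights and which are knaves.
Leo is a knave.
Kate is a knight.
Alice is a knight.
Uma is a knight.

Verification:
- Leo (knave) says "Alice and I are the same type" - this is FALSE (a lie) because Leo is a knave and Alice is a knight.
- Kate (knight) says "At least one of us is a knight" - this is TRUE because Kate, Alice, and Uma are knights.
- Alice (knight) says "Uma and I are the same type" - this is TRUE because Alice is a knight and Uma is a knight.
- Uma (knight) says "At least one of us is a knave" - this is TRUE because Leo is a knave.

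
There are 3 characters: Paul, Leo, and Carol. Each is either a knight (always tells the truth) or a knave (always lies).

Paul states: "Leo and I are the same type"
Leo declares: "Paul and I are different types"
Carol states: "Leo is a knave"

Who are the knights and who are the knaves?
Paul is a knave.
Leo is a knight.
Carol is a knave.

Verification:
- Paul (knave) says "Leo and I are the same type" - this is FALSE (a lie) because Paul is a knave and Leo is a knight.
- Leo (knight) says "Paul and I are different types" - this is TRUE because Leo is a knight and Paul is a knave.
- Carol (knave) says "Leo is a knave" - this is FALSE (a lie) because Leo is a knight.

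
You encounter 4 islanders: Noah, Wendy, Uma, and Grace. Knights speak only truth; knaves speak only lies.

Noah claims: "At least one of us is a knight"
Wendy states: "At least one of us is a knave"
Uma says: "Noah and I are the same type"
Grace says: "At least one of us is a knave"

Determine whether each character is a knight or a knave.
Noah is a knight.
Wendy is a knight.
Uma is a knave.
Grace is a knight.

Verification:
- Noah (knight) says "At least one of us is a knight" - this is TRUE because Noah, Wendy, and Grace are knights.
- Wendy (knight) says "At least one of us is a knave" - this is TRUE because Uma is a knave.
- Uma (knave) says "Noah and I are the same type" - this is FALSE (a lie) because Uma is a knave and Noah is a knight.
- Grace (knight) says "At least one of us is a knave" - this is TRUE because Uma is a knave.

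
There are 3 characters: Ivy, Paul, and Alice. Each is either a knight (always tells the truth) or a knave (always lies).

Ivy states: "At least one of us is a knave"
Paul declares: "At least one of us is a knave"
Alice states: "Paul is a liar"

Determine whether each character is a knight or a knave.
Ivy is a knight.
Paul is a knight.
Alice is a knave.

Verification:
- Ivy (knight) says "At least one of us is a knave" - this is TRUE because Alice is a knave.
- Paul (knight) says "At least one of us is a knave" - this is TRUE because Alice is a knave.
- Alice (knave) says "Paul is a liar" - this is FALSE (a lie) because Paul is a knight.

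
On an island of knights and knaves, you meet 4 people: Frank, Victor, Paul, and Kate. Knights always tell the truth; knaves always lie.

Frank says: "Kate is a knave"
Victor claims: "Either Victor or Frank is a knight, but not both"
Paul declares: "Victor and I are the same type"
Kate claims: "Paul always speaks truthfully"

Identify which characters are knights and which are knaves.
Frank is a knave.
Victor is a knight.
Paul is a knight.
Kate is a knight.

Verification:
- Frank (knave) says "Kate is a knave" - this is FALSE (a lie) because Kate is a knight.
- Victor (knight) says "Either Victor or Frank is a knight, but not both" - this is TRUE because Victor is a knight and Frank is a knave.
- Paul (knight) says "Victor and I are the same type" - this is TRUE because Paul is a knight and Victor is a knight.
- Kate (knight) says "Paul always speaks truthfully" - this is TRUE because Paul is a knight.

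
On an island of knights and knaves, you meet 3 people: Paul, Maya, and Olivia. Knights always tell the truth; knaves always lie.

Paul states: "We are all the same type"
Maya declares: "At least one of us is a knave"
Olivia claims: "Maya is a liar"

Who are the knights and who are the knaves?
Paul is a knave.
Maya is a knight.
Olivia is a knave.

Verification:
- Paul (knave) says "We are all the same type" - this is FALSE (a lie) because Maya is a knight and Paul and Olivia are knaves.
- Maya (knight) says "At least one of us is a knave" - this is TRUE because Paul and Olivia are knaves.
- Olivia (knave) says "Maya is a liar" - this is FALSE (a lie) because Maya is a knight.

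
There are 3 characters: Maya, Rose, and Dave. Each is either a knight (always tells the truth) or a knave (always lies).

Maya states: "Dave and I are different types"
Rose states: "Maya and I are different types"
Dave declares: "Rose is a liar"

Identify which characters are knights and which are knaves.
Maya is a knave.
Rose is a knight.
Dave is a knave.

Verification:
- Maya (knave) says "Dave and I are different types" - this is FALSE (a lie) because Maya is a knave and Dave is a knave.
- Rose (knight) says "Maya and I are different types" - this is TRUE because Rose is a knight and Maya is a knave.
- Dave (knave) says "Rose is a liar" - this is FALSE (a lie) because Rose is a knight.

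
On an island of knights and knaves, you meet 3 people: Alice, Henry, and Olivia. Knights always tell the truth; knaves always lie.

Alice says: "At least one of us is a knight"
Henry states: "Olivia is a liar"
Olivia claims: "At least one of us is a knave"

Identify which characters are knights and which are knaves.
Alice is a knight.
Henry is a knave.
Olivia is a knight.

Verification:
- Alice (knight) says "At least one of us is a knight" - this is TRUE because Alice and Olivia are knights.
- Henry (knave) says "Olivia is a liar" - this is FALSE (a lie) because Olivia is a knight.
- Olivia (knight) says "At least one of us is a knave" - this is TRUE because Henry is a knave.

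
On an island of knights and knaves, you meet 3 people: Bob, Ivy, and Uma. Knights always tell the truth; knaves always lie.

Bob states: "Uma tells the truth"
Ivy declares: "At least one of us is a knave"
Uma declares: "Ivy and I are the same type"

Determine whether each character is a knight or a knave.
Bob is a knave.
Ivy is a knight.
Uma is a knave.

Verification:
- Bob (knave) says "Uma tells the truth" - this is FALSE (a lie) because Uma is a knave.
- Ivy (knight) says "At least one of us is a knave" - this is TRUE because Bob and Uma are knaves.
- Uma (knave) says "Ivy and I are the same type" - this is FALSE (a lie) because Uma is a knave and Ivy is a knight.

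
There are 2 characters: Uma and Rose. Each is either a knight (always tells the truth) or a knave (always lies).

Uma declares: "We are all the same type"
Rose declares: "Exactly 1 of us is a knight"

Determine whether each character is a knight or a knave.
Uma is a knave.
Rose is a knight.

Verification:
- Uma (knave) says "We are all the same type" - this is FALSE (a lie) because Rose is a knight and Uma is a knave.
- Rose (knight) says "Exactly 1 of us is a knight" - this is TRUE because there are 1 knights.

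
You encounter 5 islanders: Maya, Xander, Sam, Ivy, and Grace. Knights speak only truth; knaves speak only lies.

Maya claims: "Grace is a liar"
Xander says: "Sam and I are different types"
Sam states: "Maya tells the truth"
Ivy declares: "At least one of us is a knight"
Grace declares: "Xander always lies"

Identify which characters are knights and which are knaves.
Maya is a knave.
Xander is a knave.
Sam is a knave.
Ivy is a knight.
Grace is a knight.

Verification:
- Maya (knave) says "Grace is a liar" - this is FALSE (a lie) because Grace is a knight.
- Xander (knave) says "Sam and I are different types" - this is FALSE (a lie) because Xander is a knave and Sam is a knave.
- Sam (knave) says "Maya tells the truth" - this is FALSE (a lie) because Maya is a knave.
- Ivy (knight) says "At least one of us is a knight" - this is TRUE because Ivy and Grace are knights.
- Grace (knight) says "Xander always lies" - this is TRUE because Xander is a knave.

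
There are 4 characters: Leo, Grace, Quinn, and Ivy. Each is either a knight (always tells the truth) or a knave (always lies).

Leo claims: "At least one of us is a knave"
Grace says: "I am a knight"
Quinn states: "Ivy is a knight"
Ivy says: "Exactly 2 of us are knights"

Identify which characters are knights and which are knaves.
Leo is a knight.
Grace is a knave.
Quinn is a knave.
Ivy is a knave.

Verification:
- Leo (knight) says "At least one of us is a knave" - this is TRUE because Grace, Quinn, and Ivy are knaves.
- Grace (knave) says "I am a knight" - this is FALSE (a lie) because Grace is a knave.
- Quinn (knave) says "Ivy is a knight" - this is FALSE (a lie) because Ivy is a knave.
- Ivy (knave) says "Exactly 2 of us are knights" - this is FALSE (a lie) because there are 1 knights.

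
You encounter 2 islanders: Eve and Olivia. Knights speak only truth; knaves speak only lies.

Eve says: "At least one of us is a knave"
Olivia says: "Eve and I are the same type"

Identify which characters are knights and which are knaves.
Eve is a knight.
Olivia is a knave.

Verification:
- Eve (knight) says "At least one of us is a knave" - this is TRUE because Olivia is a knave.
- Olivia (knave) says "Eve and I are the same type" - this is FALSE (a lie) because Olivia is a knave and Eve is a knight.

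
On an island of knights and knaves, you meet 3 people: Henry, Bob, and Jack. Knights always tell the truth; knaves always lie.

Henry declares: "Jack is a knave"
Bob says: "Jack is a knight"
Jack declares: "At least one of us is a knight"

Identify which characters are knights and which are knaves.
Henry is a knave.
Bob is a knight.
Jack is a knight.

Verification:
- Henry (knave) says "Jack is a knave" - this is FALSE (a lie) because Jack is a knight.
- Bob (knight) says "Jack is a knight" - this is TRUE because Jack is a knight.
- Jack (knight) says "At least one of us is a knight" - this is TRUE because Bob and Jack are knights.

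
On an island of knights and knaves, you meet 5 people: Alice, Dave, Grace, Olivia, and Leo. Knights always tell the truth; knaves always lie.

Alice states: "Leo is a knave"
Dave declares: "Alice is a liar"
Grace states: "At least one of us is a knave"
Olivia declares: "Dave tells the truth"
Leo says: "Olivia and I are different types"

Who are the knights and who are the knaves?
Alice is a knight.
Dave is a knave.
Grace is a knight.
Olivia is a knave.
Leo is a knave.

Verification:
- Alice (knight) says "Leo is a knave" - this is TRUE because Leo is a knave.
- Dave (knave) says "Alice is a liar" - this is FALSE (a lie) because Alice is a knight.
- Grace (knight) says "At least one of us is a knave" - this is TRUE because Dave, Olivia, and Leo are knaves.
- Olivia (knave) says "Dave tells the truth" - this is FALSE (a lie) because Dave is a knave.
- Leo (knave) says "Olivia and I are different types" - this is FALSE (a lie) because Leo is a knave and Olivia is a knave.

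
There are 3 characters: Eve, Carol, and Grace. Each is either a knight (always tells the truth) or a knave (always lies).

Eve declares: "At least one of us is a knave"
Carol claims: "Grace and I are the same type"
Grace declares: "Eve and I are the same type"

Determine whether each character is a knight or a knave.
Eve is a knight.
Carol is a knave.
Grace is a knight.

Verification:
- Eve (knight) says "At least one of us is a knave" - this is TRUE because Carol is a knave.
- Carol (knave) says "Grace and I are the same type" - this is FALSE (a lie) because Carol is a knave and Grace is a knight.
- Grace (knight) says "Eve and I are the same type" - this is TRUE because Grace is a knight and Eve is a knight.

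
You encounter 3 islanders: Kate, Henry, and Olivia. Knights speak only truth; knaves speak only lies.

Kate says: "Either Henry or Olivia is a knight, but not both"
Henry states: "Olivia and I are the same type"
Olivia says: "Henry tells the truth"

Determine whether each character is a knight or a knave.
Kate is a knave.
Henry is a knight.
Olivia is a knight.

Verification:
- Kate (knave) says "Either Henry or Olivia is a knight, but not both" - this is FALSE (a lie) because Henry is a knight and Olivia is a knight.
- Henry (knight) says "Olivia and I are the same type" - this is TRUE because Henry is a knight and Olivia is a knight.
- Olivia (knight) says "Henry tells the truth" - this is TRUE because Henry is a knight.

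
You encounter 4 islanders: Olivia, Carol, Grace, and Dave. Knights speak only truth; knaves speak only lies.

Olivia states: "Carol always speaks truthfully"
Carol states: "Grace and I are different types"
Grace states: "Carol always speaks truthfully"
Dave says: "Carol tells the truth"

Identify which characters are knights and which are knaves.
Olivia is a knave.
Carol is a knave.
Grace is a knave.
Dave is a knave.

Verification:
- Olivia (knave) says "Carol always speaks truthfully" - this is FALSE (a lie) because Carol is a knave.
- Carol (knave) says "Grace and I are different types" - this is FALSE (a lie) because Carol is a knave and Grace is a knave.
- Grace (knave) says "Carol always speaks truthfully" - this is FALSE (a lie) because Carol is a knave.
- Dave (knave) says "Carol tells the truth" - this is FALSE (a lie) because Carol is a knave.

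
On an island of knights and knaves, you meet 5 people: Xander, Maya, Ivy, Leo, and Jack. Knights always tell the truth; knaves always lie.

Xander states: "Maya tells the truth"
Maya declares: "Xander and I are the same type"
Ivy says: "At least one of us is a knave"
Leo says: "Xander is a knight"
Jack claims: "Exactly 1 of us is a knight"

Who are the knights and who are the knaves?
Xander is a knight.
Maya is a knight.
Ivy is a knight.
Leo is a knight.
Jack is a knave.

Verification:
- Xander (knight) says "Maya tells the truth" - this is TRUE because Maya is a knight.
- Maya (knight) says "Xander and I are the same type" - this is TRUE because Maya is a knight and Xander is a knight.
- Ivy (knight) says "At least one of us is a knave" - this is TRUE because Jack is a knave.
- Leo (knight) says "Xander is a knight" - this is TRUE because Xander is a knight.
- Jack (knave) says "Exactly 1 of us is a knight" - this is FALSE (a lie) because there are 4 knights.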